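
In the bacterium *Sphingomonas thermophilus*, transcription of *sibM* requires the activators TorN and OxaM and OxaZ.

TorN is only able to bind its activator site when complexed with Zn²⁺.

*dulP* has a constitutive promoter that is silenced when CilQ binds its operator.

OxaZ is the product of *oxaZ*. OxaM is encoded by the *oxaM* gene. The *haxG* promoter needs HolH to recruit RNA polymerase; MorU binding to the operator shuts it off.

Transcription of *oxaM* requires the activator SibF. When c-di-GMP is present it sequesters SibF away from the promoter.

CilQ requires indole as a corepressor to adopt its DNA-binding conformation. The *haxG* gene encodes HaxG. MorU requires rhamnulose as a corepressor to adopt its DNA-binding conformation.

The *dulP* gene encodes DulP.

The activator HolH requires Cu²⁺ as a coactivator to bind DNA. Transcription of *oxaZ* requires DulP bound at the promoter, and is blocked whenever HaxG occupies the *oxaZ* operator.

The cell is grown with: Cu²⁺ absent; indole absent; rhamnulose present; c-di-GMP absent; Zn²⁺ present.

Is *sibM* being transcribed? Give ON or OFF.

ON

Zn²⁺ is present, so TorN is active.
c-di-GMP is absent, so SibF is active.
No repressor is bound and SibF is active, so *oxaM* is transcribed.
So OxaM is produced and active.
Cu²⁺ is absent, so HolH is inactive.
Rhamnulose is present, so MorU is active.
With repressor MorU bound, *haxG* is not transcribed.
So HaxG is not produced.
Indole is absent, so CilQ is inactive.
With no repressor bound, *dulP* is transcribed.
So DulP is produced and active.
No repressor is bound and DulP is active, so *oxaZ* is transcribed.
So OxaZ is produced and active.
No repressor is bound and TorN and OxaM and OxaZ are active, so *sibM* is transcribed.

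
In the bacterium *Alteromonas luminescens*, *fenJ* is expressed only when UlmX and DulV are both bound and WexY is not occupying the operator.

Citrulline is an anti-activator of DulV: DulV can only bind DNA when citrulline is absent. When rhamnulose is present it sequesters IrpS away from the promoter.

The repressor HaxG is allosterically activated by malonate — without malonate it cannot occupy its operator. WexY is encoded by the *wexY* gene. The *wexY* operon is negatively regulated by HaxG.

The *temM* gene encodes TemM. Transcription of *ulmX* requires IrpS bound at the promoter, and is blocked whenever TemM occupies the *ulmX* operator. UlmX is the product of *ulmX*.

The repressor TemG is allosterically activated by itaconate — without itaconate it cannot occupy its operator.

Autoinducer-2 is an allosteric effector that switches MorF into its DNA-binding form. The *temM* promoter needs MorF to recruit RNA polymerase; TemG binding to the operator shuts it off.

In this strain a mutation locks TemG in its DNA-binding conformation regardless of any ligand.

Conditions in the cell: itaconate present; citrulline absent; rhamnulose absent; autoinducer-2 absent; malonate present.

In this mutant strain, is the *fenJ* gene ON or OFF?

ON

Rhamnulose is absent, so IrpS is active.
TemG is constitutively active in this strain.
Autoinducer-2 is absent, so MorF is inactive.
With repressor TemG bound, *temM* is not transcribed.
So TemM is not produced.
No repressor is bound and IrpS is active, so *ulmX* is transcribed.
So UlmX is produced and active.
Malonate is present, so HaxG is active.
With repressor HaxG bound, *wexY* is not transcribed.
So WexY is not produced.
Citrulline is absent, so DulV is active.
No repressor is bound and UlmX and DulV are active, so *fenJ* is transcribed.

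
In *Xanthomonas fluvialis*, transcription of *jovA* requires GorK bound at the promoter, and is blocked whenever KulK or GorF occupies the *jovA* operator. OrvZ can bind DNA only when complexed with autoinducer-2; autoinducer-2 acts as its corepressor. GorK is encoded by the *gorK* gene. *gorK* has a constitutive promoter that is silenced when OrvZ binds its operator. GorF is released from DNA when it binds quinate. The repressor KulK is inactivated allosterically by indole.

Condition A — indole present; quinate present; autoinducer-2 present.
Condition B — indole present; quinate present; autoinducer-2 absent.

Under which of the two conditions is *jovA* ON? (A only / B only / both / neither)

B only

Condition A:
Indole is present, so KulK is inactive.
Quinate is present, so GorF is inactive.
Autoinducer-2 is present, so OrvZ is active.
With repressor OrvZ bound, *gorK* is not transcribed.
So GorK is not produced.
Required activator GorK is absent, so *jovA* is not transcribed.
→ *jovA* is OFF in A.
Condition B:
Indole is present, so KulK is inactive.
Quinate is present, so GorF is inactive.
Autoinducer-2 is absent, so OrvZ is inactive.
With no repressor bound, *gorK* is transcribed.
So GorK is produced and active.
No repressor is bound and GorK is active, so *jovA* is transcribed.
→ *jovA* is ON in B.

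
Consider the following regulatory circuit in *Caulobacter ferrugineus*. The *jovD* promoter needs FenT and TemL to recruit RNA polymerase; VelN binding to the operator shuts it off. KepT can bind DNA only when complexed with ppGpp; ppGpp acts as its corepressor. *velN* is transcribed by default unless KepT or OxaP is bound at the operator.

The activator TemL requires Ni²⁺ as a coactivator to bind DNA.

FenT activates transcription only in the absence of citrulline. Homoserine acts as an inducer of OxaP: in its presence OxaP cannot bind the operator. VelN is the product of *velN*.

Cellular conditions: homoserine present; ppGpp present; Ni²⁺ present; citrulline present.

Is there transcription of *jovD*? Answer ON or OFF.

OFF

Citrulline is present, so FenT is inactive.
ppGpp is present, so KepT is active.
Homoserine is present, so OxaP is inactive.
With repressor KepT bound, *velN* is not transcribed.
So VelN is not produced.
Ni²⁺ is present, so TemL is active.
Required activator FenT is absent, so *jovD* is not transcribed.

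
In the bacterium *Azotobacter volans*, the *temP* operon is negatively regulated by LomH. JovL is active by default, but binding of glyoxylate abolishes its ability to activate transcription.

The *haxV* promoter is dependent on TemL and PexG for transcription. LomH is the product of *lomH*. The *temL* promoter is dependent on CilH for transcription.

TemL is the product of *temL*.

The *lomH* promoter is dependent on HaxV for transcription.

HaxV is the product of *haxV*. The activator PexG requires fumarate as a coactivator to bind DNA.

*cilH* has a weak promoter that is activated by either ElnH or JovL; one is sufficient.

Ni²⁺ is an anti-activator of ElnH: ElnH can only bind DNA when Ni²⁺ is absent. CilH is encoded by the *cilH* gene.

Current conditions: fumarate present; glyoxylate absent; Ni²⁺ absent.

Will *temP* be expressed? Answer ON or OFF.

Ni²⁺ is absent, so ElnH is active.
Glyoxylate is absent, so JovL is active.
Activator ElnH is present, so *cilH* is transcribed.
So CilH is produced and active.
No repressor is bound and CilH is active, so *temL* is transcribed.
So TemL is produced and active.
Fumarate is present, so PexG is active.
No repressor is bound and TemL and PexG are active, so *haxV* is transcribed.
So HaxV is produced and active.
No repressor is bound and HaxV is active, so *lomH* is transcribed.
So LomH is produced and active.
With repressor LomH bound, *temP* is not transcribed.

OFF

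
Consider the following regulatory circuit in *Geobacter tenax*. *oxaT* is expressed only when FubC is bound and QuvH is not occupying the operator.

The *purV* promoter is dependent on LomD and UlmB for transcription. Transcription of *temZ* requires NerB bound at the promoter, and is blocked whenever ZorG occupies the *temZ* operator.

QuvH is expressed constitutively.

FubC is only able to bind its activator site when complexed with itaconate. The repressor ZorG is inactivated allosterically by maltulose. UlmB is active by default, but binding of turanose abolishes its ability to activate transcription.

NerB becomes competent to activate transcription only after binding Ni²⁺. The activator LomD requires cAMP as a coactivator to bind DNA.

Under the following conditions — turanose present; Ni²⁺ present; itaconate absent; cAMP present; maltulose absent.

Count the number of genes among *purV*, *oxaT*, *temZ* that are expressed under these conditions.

0

cAMP is present, so LomD is active.
Turanose is present, so UlmB is inactive.
Required activator UlmB is absent, so *purV* is not transcribed.
→ *purV* is OFF.
QuvH is produced constitutively and is active.
Itaconate is absent, so FubC is inactive.
With repressor QuvH bound, *oxaT* is not transcribed.
→ *oxaT* is OFF.
Maltulose is absent, so ZorG is active.
Ni²⁺ is present, so NerB is active.
With repressor ZorG bound, *temZ* is not transcribed.
→ *temZ* is OFF.
0 of the 3 genes are transcribed.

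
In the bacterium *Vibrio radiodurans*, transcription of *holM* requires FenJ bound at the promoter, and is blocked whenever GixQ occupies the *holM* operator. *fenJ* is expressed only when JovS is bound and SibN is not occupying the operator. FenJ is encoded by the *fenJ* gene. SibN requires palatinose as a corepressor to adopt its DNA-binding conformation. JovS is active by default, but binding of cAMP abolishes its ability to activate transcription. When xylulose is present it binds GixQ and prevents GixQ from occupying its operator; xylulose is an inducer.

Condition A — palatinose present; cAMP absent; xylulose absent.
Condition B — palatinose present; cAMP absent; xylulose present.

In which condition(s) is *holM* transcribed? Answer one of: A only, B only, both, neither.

neither

Condition A:
Palatinose is present, so SibN is active.
cAMP is absent, so JovS is active.
With repressor SibN bound, *fenJ* is not transcribed.
So FenJ is not produced.
Xylulose is absent, so GixQ is active.
With repressor GixQ bound, *holM* is not transcribed.
→ *holM* is OFF in A.
Condition B:
Palatinose is present, so SibN is active.
cAMP is absent, so JovS is active.
With repressor SibN bound, *fenJ* is not transcribed.
So FenJ is not produced.
Xylulose is present, so GixQ is inactive.
Required activator FenJ is absent, so *holM* is not transcribed.
→ *holM* is OFF in B.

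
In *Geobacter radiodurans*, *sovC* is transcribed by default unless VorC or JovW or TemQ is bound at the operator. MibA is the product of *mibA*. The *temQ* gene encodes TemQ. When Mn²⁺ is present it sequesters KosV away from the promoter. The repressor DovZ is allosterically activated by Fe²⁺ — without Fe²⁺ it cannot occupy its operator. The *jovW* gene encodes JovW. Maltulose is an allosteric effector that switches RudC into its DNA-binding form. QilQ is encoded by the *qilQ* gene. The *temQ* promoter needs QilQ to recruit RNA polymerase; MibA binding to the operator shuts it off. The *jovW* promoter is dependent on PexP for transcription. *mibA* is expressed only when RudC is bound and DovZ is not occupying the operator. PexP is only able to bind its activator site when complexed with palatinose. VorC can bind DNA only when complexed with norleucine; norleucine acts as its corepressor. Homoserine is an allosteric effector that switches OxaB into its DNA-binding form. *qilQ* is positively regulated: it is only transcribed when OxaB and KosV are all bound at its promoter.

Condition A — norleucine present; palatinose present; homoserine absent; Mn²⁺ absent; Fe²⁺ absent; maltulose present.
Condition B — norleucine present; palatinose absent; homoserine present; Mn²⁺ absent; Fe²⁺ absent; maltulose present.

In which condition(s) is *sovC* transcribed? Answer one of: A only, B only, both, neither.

neither

Condition A:
Norleucine is present, so VorC is active.
Palatinose is present, so PexP is active.
No repressor is bound and PexP is active, so *jovW* is transcribed.
So JovW is produced and active.
Homoserine is absent, so OxaB is inactive.
Mn²⁺ is absent, so KosV is active.
Required activator OxaB is absent, so *qilQ* is not transcribed.
So QilQ is not produced.
Fe²⁺ is absent, so DovZ is inactive.
Maltulose is present, so RudC is active.
No repressor is bound and RudC is active, so *mibA* is transcribed.
So MibA is produced and active.
With repressor MibA bound, *temQ* is not transcribed.
So TemQ is not produced.
With repressor VorC bound, *sovC* is not transcribed.
→ *sovC* is OFF in A.
Condition B:
Norleucine is present, so VorC is active.
Palatinose is absent, so PexP is inactive.
Required activator PexP is absent, so *jovW* is not transcribed.
So JovW is not produced.
Homoserine is present, so OxaB is active.
Mn²⁺ is absent, so KosV is active.
No repressor is bound and OxaB and KosV are active, so *qilQ* is transcribed.
So QilQ is produced and active.
Fe²⁺ is absent, so DovZ is inactive.
Maltulose is present, so RudC is active.
No repressor is bound and RudC is active, so *mibA* is transcribed.
So MibA is produced and active.
With repressor MibA bound, *temQ* is not transcribed.
So TemQ is not produced.
With repressor VorC bound, *sovC* is not transcribed.
→ *sovC* is OFF in B.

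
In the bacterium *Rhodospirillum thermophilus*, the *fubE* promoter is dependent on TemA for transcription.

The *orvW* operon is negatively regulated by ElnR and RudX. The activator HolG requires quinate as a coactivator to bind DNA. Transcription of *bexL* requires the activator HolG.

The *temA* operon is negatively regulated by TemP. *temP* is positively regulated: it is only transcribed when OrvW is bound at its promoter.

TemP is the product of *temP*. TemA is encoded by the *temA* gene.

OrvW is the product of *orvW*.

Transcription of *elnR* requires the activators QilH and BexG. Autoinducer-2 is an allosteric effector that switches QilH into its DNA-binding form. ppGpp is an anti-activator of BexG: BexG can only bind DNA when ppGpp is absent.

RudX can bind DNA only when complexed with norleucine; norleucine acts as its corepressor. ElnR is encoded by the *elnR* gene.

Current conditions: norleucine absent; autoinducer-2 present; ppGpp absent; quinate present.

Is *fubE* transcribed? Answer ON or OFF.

Autoinducer-2 is present, so QilH is active.
ppGpp is absent, so BexG is active.
No repressor is bound and QilH and BexG are active, so *elnR* is transcribed.
So ElnR is produced and active.
Norleucine is absent, so RudX is inactive.
With repressor ElnR bound, *orvW* is not transcribed.
So OrvW is not produced.
Required activator OrvW is absent, so *temP* is not transcribed.
So TemP is not produced.
With no repressor bound, *temA* is transcribed.
So TemA is produced and active.
No repressor is bound and TemA is active, so *fubE* is transcribed.

ON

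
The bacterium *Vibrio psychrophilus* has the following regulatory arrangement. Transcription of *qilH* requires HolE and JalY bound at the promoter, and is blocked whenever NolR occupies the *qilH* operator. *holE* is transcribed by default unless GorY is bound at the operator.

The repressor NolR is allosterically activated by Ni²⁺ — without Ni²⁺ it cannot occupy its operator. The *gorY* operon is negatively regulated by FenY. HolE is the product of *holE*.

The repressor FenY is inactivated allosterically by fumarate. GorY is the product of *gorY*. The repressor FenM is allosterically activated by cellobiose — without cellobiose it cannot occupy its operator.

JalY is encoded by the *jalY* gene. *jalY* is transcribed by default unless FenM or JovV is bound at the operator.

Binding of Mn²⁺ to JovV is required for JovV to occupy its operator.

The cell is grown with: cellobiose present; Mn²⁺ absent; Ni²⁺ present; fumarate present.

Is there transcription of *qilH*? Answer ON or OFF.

OFF

Ni²⁺ is present, so NolR is active.
Fumarate is present, so FenY is inactive.
With no repressor bound, *gorY* is transcribed.
So GorY is produced and active.
With repressor GorY bound, *holE* is not transcribed.
So HolE is not produced.
Cellobiose is present, so FenM is active.
Mn²⁺ is absent, so JovV is inactive.
With repressor FenM bound, *jalY* is not transcribed.
So JalY is not produced.
With repressor NolR bound, *qilH* is not transcribed.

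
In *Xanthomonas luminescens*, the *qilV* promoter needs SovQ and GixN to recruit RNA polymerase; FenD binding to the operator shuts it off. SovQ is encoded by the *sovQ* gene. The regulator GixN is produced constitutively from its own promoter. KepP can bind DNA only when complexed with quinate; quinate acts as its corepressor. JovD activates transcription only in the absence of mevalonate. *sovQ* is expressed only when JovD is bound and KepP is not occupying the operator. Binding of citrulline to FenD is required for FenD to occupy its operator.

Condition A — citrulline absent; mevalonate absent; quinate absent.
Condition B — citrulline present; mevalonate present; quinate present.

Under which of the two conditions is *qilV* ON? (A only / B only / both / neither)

Condition A:
Citrulline is absent, so FenD is inactive.
Mevalonate is absent, so JovD is active.
Quinate is absent, so KepP is inactive.
No repressor is bound and JovD is active, so *sovQ* is transcribed.
So SovQ is produced and active.
GixN is produced constitutively and is active.
No repressor is bound and SovQ and GixN are active, so *qilV* is transcribed.
→ *qilV* is ON in A.
Condition B:
Citrulline is present, so FenD is active.
Mevalonate is present, so JovD is inactive.
Quinate is present, so KepP is active.
With repressor KepP bound, *sovQ* is not transcribed.
So SovQ is not produced.
GixN is produced constitutively and is active.
With repressor FenD bound, *qilV* is not transcribed.
→ *qilV* is OFF in B.

A only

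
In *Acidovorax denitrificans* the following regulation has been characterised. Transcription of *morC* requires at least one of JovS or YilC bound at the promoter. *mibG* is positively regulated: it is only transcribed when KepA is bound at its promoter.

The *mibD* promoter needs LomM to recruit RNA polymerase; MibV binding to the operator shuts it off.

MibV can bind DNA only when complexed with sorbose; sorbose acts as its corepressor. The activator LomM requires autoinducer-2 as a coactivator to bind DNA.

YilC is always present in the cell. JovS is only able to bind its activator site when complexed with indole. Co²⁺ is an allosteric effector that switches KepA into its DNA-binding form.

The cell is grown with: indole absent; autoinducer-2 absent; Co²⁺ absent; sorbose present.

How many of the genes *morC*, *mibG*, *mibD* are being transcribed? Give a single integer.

Indole is absent, so JovS is inactive.
YilC is produced constitutively and is active.
Activator YilC is present, so *morC* is transcribed.
→ *morC* is ON.
Co²⁺ is absent, so KepA is inactive.
Required activator KepA is absent, so *mibG* is not transcribed.
→ *mibG* is OFF.
Sorbose is present, so MibV is active.
Autoinducer-2 is absent, so LomM is inactive.
With repressor MibV bound, *mibD* is not transcribed.
→ *mibD* is OFF.
1 of the 3 genes is transcribed.

1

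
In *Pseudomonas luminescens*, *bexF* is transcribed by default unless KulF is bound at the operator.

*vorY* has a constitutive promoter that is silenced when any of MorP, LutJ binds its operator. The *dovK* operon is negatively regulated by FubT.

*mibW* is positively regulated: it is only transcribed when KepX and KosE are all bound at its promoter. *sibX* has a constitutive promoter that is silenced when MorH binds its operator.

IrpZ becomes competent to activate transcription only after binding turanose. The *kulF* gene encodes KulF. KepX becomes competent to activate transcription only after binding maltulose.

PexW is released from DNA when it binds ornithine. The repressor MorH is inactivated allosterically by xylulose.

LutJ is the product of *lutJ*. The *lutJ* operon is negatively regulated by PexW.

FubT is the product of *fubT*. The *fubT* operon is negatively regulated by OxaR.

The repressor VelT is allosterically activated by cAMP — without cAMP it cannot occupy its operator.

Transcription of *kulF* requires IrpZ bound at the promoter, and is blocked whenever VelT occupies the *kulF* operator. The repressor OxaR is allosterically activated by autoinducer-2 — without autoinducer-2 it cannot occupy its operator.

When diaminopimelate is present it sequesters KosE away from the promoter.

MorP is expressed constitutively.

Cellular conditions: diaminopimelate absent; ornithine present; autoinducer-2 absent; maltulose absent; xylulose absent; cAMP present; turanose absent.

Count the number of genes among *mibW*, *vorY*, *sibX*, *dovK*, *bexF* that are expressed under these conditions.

Maltulose is absent, so KepX is inactive.
Diaminopimelate is absent, so KosE is active.
Required activator KepX is absent, so *mibW* is not transcribed.
→ *mibW* is OFF.
MorP is produced constitutively and is active.
Ornithine is present, so PexW is inactive.
With no repressor bound, *lutJ* is transcribed.
So LutJ is produced and active.
With repressor MorP bound, *vorY* is not transcribed.
→ *vorY* is OFF.
Xylulose is absent, so MorH is active.
With repressor MorH bound, *sibX* is not transcribed.
→ *sibX* is OFF.
Autoinducer-2 is absent, so OxaR is inactive.
With no repressor bound, *fubT* is transcribed.
So FubT is produced and active.
With repressor FubT bound, *dovK* is not transcribed.
→ *dovK* is OFF.
Turanose is absent, so IrpZ is inactive.
cAMP is present, so VelT is active.
With repressor VelT bound, *kulF* is not transcribed.
So KulF is not produced.
With no repressor bound, *bexF* is transcribed.
→ *bexF* is ON.
1 of the 5 genes is transcribed.

1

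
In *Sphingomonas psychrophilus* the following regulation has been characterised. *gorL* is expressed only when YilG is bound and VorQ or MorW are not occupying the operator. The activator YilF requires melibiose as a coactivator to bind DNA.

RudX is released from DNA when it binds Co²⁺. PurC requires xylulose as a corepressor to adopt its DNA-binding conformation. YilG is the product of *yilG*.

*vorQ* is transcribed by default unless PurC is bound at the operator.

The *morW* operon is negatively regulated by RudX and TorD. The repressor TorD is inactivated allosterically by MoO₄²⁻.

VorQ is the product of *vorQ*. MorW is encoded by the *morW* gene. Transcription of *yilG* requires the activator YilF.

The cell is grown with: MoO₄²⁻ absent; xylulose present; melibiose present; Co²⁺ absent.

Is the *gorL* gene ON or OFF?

ON

Xylulose is present, so PurC is active.
With repressor PurC bound, *vorQ* is not transcribed.
So VorQ is not produced.
Co²⁺ is absent, so RudX is active.
MoO₄²⁻ is absent, so TorD is active.
With repressor RudX bound, *morW* is not transcribed.
So MorW is not produced.
Melibiose is present, so YilF is active.
No repressor is bound and YilF is active, so *yilG* is transcribed.
So YilG is produced and active.
No repressor is bound and YilG is active, so *gorL* is transcribed.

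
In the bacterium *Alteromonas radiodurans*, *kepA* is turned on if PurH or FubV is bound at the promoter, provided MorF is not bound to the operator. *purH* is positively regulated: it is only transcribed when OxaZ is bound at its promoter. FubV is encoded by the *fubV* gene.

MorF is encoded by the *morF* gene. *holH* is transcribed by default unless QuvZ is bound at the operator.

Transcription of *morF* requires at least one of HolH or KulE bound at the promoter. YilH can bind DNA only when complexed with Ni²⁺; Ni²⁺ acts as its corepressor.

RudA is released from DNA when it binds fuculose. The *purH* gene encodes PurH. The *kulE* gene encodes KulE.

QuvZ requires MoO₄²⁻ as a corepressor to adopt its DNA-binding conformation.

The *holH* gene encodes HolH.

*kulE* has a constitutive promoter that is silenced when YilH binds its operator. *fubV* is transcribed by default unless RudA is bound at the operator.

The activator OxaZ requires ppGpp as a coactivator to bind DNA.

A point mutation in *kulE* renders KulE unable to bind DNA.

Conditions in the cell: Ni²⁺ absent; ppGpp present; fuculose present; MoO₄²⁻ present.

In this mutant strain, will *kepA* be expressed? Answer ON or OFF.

MoO₄²⁻ is present, so QuvZ is active.
With repressor QuvZ bound, *holH* is not transcribed.
So HolH is not produced.
KulE is non-functional in this strain, so it has no effect.
No activator is available at the *morF* promoter, so *morF* is not transcribed.
So MorF is not produced.
ppGpp is present, so OxaZ is active.
No repressor is bound and OxaZ is active, so *purH* is transcribed.
So PurH is produced and active.
Fuculose is present, so RudA is inactive.
With no repressor bound, *fubV* is transcribed.
So FubV is produced and active.
Activator PurH is present, so *kepA* is transcribed.

ON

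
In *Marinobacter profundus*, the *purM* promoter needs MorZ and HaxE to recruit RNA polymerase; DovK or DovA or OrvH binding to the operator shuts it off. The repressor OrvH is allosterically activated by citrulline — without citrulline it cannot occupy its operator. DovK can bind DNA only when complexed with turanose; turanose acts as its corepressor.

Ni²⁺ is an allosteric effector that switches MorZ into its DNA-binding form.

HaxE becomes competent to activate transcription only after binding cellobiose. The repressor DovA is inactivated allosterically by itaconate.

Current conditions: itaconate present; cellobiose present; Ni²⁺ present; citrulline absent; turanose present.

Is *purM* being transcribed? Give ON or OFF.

Turanose is present, so DovK is active.
Itaconate is present, so DovA is inactive.
Ni²⁺ is present, so MorZ is active.
Cellobiose is present, so HaxE is active.
Citrulline is absent, so OrvH is inactive.
With repressor DovK bound, *purM* is not transcribed.

OFF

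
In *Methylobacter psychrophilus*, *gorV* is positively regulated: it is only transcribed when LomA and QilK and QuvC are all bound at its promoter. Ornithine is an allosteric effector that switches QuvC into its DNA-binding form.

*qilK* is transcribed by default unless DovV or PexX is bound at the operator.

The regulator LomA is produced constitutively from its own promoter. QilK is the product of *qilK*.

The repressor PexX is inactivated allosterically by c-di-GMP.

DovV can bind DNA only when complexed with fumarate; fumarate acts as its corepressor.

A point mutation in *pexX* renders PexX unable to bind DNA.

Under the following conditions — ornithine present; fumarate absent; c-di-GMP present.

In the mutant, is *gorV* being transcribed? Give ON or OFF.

ON

LomA is produced constitutively and is active.
Fumarate is absent, so DovV is inactive.
PexX is non-functional in this strain, so it has no effect.
With no repressor bound, *qilK* is transcribed.
So QilK is produced and active.
Ornithine is present, so QuvC is active.
No repressor is bound and LomA and QilK and QuvC are active, so *gorV* is transcribed.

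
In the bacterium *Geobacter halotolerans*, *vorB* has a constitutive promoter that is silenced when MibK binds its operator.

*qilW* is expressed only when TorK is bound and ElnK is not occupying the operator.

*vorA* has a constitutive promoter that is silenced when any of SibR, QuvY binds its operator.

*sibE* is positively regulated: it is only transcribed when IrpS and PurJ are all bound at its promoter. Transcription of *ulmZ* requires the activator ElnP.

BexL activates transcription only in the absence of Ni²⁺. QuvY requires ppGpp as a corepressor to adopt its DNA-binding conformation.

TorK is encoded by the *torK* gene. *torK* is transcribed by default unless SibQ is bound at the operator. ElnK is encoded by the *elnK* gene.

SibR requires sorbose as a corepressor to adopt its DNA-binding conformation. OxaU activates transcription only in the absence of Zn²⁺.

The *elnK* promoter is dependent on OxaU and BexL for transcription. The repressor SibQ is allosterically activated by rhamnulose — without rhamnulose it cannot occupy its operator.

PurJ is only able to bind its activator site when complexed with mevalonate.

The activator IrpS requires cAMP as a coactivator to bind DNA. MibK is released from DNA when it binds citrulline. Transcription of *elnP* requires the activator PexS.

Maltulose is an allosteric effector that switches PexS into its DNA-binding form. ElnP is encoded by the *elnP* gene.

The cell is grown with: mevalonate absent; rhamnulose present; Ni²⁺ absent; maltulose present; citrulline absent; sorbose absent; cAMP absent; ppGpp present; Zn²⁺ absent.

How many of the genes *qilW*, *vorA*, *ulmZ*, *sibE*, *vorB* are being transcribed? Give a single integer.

Zn²⁺ is absent, so OxaU is active.
Ni²⁺ is absent, so BexL is active.
No repressor is bound and OxaU and BexL are active, so *elnK* is transcribed.
So ElnK is produced and active.
Rhamnulose is present, so SibQ is active.
With repressor SibQ bound, *torK* is not transcribed.
So TorK is not produced.
With repressor ElnK bound, *qilW* is not transcribed.
→ *qilW* is OFF.
Sorbose is absent, so SibR is inactive.
ppGpp is present, so QuvY is active.
With repressor QuvY bound, *vorA* is not transcribed.
→ *vorA* is OFF.
Maltulose is present, so PexS is active.
No repressor is bound and PexS is active, so *elnP* is transcribed.
So ElnP is produced and active.
No repressor is bound and ElnP is active, so *ulmZ* is transcribed.
→ *ulmZ* is ON.
cAMP is absent, so IrpS is inactive.
Mevalonate is absent, so PurJ is inactive.
Required activator IrpS is absent, so *sibE* is not transcribed.
→ *sibE* is OFF.
Citrulline is absent, so MibK is active.
With repressor MibK bound, *vorB* is not transcribed.
→ *vorB* is OFF.
1 of the 5 genes is transcribed.

1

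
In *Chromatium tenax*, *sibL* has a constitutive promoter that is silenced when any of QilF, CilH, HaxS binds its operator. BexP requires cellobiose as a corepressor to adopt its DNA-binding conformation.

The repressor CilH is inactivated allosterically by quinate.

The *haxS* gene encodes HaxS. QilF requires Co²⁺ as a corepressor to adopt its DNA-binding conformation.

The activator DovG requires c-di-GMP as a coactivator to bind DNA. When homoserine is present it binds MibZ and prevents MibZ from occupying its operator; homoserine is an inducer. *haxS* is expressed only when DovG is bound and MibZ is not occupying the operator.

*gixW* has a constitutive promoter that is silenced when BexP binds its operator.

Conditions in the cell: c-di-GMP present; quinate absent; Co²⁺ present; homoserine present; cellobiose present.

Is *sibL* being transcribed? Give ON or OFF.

OFF

Co²⁺ is present, so QilF is active.
Quinate is absent, so CilH is active.
c-di-GMP is present, so DovG is active.
Homoserine is present, so MibZ is inactive.
No repressor is bound and DovG is active, so *haxS* is transcribed.
So HaxS is produced and active.
With repressor QilF bound, *sibL* is not transcribed.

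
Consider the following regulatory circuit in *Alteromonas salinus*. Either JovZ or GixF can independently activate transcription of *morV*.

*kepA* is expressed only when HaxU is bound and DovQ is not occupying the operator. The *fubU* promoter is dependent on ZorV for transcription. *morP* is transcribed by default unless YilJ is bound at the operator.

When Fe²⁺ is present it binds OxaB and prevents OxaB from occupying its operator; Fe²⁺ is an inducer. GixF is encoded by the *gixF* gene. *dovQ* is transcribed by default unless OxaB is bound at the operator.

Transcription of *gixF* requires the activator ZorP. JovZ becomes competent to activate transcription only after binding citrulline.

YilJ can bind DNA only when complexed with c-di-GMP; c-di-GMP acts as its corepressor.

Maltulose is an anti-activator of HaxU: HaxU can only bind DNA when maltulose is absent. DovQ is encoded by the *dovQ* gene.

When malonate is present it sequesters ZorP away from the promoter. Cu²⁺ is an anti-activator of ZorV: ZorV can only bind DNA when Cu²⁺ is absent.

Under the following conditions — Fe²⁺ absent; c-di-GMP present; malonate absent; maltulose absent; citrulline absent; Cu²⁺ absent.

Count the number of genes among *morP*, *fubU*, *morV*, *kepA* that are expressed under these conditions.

c-di-GMP is present, so YilJ is active.
With repressor YilJ bound, *morP* is not transcribed.
→ *morP* is OFF.
Cu²⁺ is absent, so ZorV is active.
No repressor is bound and ZorV is active, so *fubU* is transcribed.
→ *fubU* is ON.
Citrulline is absent, so JovZ is inactive.
Malonate is absent, so ZorP is active.
No repressor is bound and ZorP is active, so *gixF* is transcribed.
So GixF is produced and active.
Activator GixF is present, so *morV* is transcribed.
→ *morV* is ON.
Fe²⁺ is absent, so OxaB is active.
With repressor OxaB bound, *dovQ* is not transcribed.
So DovQ is not produced.
Maltulose is absent, so HaxU is active.
No repressor is bound and HaxU is active, so *kepA* is transcribed.
→ *kepA* is ON.
3 of the 4 genes are transcribed.

3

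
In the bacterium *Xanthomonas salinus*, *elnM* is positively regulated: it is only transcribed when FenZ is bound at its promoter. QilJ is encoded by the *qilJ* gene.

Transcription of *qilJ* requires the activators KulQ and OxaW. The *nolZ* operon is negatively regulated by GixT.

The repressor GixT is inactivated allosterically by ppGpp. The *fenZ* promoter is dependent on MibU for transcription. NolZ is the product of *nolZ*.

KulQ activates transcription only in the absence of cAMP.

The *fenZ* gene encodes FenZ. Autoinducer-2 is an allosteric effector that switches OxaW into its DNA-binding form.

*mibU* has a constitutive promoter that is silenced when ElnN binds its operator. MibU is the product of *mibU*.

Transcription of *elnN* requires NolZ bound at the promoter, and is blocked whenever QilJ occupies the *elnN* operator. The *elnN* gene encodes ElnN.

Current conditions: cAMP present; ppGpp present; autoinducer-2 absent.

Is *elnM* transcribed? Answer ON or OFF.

ppGpp is present, so GixT is inactive.
With no repressor bound, *nolZ* is transcribed.
So NolZ is produced and active.
cAMP is present, so KulQ is inactive.
Autoinducer-2 is absent, so OxaW is inactive.
Required activator KulQ is absent, so *qilJ* is not transcribed.
So QilJ is not produced.
No repressor is bound and NolZ is active, so *elnN* is transcribed.
So ElnN is produced and active.
With repressor ElnN bound, *mibU* is not transcribed.
So MibU is not produced.
Required activator MibU is absent, so *fenZ* is not transcribed.
So FenZ is not produced.
Required activator FenZ is absent, so *elnM* is not transcribed.

OFF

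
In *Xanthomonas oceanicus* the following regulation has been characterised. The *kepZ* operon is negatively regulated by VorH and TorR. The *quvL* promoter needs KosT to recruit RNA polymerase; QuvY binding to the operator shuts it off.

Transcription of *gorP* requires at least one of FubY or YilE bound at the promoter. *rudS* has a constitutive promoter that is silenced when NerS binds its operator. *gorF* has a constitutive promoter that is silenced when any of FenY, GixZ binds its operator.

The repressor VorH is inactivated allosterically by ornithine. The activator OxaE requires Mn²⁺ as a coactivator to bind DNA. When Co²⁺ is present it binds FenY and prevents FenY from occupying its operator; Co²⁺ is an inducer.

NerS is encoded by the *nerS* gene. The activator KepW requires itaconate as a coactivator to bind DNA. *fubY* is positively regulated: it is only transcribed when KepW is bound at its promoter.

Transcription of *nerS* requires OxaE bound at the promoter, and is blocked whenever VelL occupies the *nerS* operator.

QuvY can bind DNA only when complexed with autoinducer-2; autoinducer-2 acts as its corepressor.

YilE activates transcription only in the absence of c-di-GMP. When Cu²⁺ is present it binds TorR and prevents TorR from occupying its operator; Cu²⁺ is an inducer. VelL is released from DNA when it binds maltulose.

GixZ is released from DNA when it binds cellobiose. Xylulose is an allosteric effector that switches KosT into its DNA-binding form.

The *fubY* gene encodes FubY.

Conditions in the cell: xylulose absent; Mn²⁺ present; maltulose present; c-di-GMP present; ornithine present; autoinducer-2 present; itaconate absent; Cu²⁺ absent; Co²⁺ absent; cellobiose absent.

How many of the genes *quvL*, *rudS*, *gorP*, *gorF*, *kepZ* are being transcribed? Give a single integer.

0

Xylulose is absent, so KosT is inactive.
Autoinducer-2 is present, so QuvY is active.
With repressor QuvY bound, *quvL* is not transcribed.
→ *quvL* is OFF.
Maltulose is present, so VelL is inactive.
Mn²⁺ is present, so OxaE is active.
No repressor is bound and OxaE is active, so *nerS* is transcribed.
So NerS is produced and active.
With repressor NerS bound, *rudS* is not transcribed.
→ *rudS* is OFF.
Itaconate is absent, so KepW is inactive.
Required activator KepW is absent, so *fubY* is not transcribed.
So FubY is not produced.
c-di-GMP is present, so YilE is inactive.
No activator is available at the *gorP* promoter, so *gorP* is not transcribed.
→ *gorP* is OFF.
Co²⁺ is absent, so FenY is active.
Cellobiose is absent, so GixZ is active.
With repressor FenY bound, *gorF* is not transcribed.
→ *gorF* is OFF.
Ornithine is present, so VorH is inactive.
Cu²⁺ is absent, so TorR is active.
With repressor TorR bound, *kepZ* is not transcribed.
→ *kepZ* is OFF.
0 of the 5 genes are transcribed.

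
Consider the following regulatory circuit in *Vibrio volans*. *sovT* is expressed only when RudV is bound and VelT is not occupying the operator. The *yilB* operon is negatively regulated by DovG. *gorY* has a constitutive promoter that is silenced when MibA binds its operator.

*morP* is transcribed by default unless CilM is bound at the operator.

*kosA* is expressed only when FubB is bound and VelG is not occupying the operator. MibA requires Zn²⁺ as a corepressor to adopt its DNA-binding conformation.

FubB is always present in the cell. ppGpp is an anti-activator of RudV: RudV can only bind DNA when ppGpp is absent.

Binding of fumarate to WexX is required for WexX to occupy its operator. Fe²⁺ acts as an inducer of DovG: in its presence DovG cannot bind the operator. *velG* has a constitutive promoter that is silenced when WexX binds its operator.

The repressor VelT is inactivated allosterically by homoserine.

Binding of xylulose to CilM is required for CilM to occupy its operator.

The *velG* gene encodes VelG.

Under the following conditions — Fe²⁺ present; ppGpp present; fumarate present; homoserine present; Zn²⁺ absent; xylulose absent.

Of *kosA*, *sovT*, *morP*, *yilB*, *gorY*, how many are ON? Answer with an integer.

4

Fumarate is present, so WexX is active.
With repressor WexX bound, *velG* is not transcribed.
So VelG is not produced.
FubB is produced constitutively and is active.
No repressor is bound and FubB is active, so *kosA* is transcribed.
→ *kosA* is ON.
ppGpp is present, so RudV is inactive.
Homoserine is present, so VelT is inactive.
Required activator RudV is absent, so *sovT* is not transcribed.
→ *sovT* is OFF.
Xylulose is absent, so CilM is inactive.
With no repressor bound, *morP* is transcribed.
→ *morP* is ON.
Fe²⁺ is present, so DovG is inactive.
With no repressor bound, *yilB* is transcribed.
→ *yilB* is ON.
Zn²⁺ is absent, so MibA is inactive.
With no repressor bound, *gorY* is transcribed.
→ *gorY* is ON.
4 of the 5 genes are transcribed.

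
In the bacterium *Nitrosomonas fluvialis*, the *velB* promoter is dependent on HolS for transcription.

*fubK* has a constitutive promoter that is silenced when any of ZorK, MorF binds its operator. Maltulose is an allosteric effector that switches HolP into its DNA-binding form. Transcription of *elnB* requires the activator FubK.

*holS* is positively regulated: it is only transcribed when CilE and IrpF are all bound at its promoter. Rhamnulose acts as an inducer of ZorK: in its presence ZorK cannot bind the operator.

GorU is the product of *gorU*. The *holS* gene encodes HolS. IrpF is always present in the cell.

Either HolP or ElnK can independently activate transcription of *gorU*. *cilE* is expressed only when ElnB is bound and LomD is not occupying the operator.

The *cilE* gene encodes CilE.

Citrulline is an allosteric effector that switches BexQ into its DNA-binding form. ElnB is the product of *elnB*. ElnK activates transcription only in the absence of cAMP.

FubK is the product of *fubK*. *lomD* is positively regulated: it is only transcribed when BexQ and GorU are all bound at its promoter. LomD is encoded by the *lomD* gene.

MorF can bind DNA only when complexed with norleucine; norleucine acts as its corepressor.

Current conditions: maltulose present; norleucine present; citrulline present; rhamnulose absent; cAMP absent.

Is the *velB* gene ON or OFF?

OFF

Rhamnulose is absent, so ZorK is active.
Norleucine is present, so MorF is active.
With repressor ZorK bound, *fubK* is not transcribed.
So FubK is not produced.
Required activator FubK is absent, so *elnB* is not transcribed.
So ElnB is not produced.
Citrulline is present, so BexQ is active.
Maltulose is present, so HolP is active.
cAMP is absent, so ElnK is active.
Activator HolP is present, so *gorU* is transcribed.
So GorU is produced and active.
No repressor is bound and BexQ and GorU are active, so *lomD* is transcribed.
So LomD is produced and active.
With repressor LomD bound, *cilE* is not transcribed.
So CilE is not produced.
IrpF is produced constitutively and is active.
Required activator CilE is absent, so *holS* is not transcribed.
So HolS is not produced.
Required activator HolS is absent, so *velB* is not transcribed.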